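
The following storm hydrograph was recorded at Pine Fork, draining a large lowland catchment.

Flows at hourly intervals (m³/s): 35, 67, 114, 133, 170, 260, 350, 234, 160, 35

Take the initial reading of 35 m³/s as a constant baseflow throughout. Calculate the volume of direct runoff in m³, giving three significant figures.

V ≈ 4.35 × 10^6 m³

Direct-runoff ordinates (Q − Q_b): 0.0, 32.0, 79.0, 98.0, 135.0, 225.0, 315.0, 199.0, 125.0, 0.0 m³/s.
ΣQ_DR = 1208 m³/s.
With Δt = 1 h = 3600 s, V = ΣQ_DR · Δt = 1208 × 3600 = 4.35 × 10^6 m³.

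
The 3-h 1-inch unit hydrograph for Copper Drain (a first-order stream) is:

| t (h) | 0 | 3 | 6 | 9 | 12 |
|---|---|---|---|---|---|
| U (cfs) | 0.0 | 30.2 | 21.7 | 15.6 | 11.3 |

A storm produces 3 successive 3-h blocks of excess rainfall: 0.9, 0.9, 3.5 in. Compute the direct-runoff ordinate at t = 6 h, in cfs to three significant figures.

By discrete convolution, Q_j = Σ (P_i / 1 in) · U_{j−i}.
At t = 6 h (j=2): Q = (0.9/1)·21.7 + (0.9/1)·30.2 + (3.5/1)·0.0 = 46.7 cfs.

Q ≈ 46.7 cfs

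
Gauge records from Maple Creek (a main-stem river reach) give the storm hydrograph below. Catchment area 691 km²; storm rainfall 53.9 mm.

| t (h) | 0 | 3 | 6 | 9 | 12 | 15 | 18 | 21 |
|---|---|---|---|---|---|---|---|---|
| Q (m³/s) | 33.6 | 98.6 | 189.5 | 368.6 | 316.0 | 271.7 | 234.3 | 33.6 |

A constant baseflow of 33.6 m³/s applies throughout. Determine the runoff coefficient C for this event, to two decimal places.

ΣQ_DR = 1277 m³/s; V = ΣQ_DR·Δt = 1.379 × 10^7 m³.
Runoff depth d = V / A = 19.96 mm.
C = d / P = 19.96 / 53.9 = 0.37.

C ≈ 0.37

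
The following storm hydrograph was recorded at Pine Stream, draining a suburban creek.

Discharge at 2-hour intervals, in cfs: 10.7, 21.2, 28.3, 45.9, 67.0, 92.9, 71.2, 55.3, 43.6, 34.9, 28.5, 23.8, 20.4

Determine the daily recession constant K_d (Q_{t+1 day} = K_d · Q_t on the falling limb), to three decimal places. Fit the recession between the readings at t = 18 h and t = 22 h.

K_d ≈ 0.101

Between t = 18 h and t = 22 h the flow falls from 34.9 to 23.8 cfs over 2×2 h = 4 h.
Per-interval ratio K = (23.8/34.9)^(1/2) = 0.8258; K_d = K^(24/2) = 0.101.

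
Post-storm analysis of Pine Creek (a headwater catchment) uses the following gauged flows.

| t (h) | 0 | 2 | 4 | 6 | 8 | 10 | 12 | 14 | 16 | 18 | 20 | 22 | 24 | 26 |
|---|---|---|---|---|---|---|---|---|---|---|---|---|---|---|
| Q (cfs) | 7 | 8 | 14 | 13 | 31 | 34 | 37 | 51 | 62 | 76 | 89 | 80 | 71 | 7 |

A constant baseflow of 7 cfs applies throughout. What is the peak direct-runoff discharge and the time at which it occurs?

Q_p = 82.0 cfs at t = 20 h

Subtracting baseflow gives direct-runoff ordinates: 0.0, 1.0, 7.0, 6.0, 24.0, 27.0, 30.0, 44.0, 55.0, 69.0, 82.0, 73.0, 64.0, 0.0 cfs.
The maximum is 82.0 cfs, occurring at the reading for t = 20 h.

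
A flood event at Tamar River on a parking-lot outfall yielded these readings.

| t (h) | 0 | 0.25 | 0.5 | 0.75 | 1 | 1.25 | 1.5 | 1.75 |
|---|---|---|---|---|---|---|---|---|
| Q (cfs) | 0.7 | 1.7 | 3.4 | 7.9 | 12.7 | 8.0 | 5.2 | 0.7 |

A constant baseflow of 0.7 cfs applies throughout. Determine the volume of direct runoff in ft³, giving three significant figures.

Direct-runoff ordinates (Q − Q_b): 0.0, 1.0, 2.7, 7.2, 12.0, 7.3, 4.5, 0.0 cfs.
ΣQ_DR = 34.70 cfs.
With Δt = 0.25 h = 900 s, V = ΣQ_DR · Δt = 34.70 × 900 = 31200 ft³.

V ≈ 31200 ft³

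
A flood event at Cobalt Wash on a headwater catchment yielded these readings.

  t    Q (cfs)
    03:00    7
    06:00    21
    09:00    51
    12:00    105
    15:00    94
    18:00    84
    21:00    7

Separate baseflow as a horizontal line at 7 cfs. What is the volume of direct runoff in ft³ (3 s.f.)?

V ≈ 3.46 × 10^6 ft³

Direct-runoff ordinates (Q − Q_b): 0.0, 14.0, 44.0, 98.0, 87.0, 77.0, 0.0 cfs.
ΣQ_DR = 320.0 cfs.
With Δt = 3 h = 10800 s, V = ΣQ_DR · Δt = 320.0 × 10800 = 3.46 × 10^6 ft³.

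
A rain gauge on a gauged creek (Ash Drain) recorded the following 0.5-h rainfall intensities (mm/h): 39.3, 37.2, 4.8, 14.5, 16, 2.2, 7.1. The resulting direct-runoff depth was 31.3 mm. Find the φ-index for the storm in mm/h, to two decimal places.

Only the 4 blocks with intensity above φ contribute runoff: 39.3, 37.2, 14.5, 16 mm/h.
Σ(I−φ)·Δt = d  ⇒  (39.3+37.2+14.5+16 − 4φ)·0.5 = 31.3
φ = (107.0 − 31.3/0.5) / 4 = 11.10 mm/h.

φ ≈ 11.10 mm/h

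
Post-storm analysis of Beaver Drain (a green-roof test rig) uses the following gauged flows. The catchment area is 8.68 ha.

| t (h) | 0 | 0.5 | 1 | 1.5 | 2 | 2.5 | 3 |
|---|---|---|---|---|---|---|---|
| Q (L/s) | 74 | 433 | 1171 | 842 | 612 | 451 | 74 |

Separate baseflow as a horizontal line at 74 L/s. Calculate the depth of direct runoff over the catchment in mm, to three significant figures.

Direct runoff: 0.0, 359.0, 1097.0, 768.0, 538.0, 377.0, 0.0 L/s; ΣQ_DR = 3139 L/s.
V = ΣQ_DR · Δt = 3139 × 1800 s = 5.650 × 10^6 L.
Over A = 8.68 ha, depth = V / A = 65.1 mm.

d ≈ 65.1 mm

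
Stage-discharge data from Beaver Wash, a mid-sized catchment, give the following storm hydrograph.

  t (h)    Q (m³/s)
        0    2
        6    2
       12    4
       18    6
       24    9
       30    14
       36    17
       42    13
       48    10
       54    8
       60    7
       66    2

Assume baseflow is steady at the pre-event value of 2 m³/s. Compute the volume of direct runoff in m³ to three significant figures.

V ≈ 1.51 × 10^6 m³

Direct-runoff ordinates (Q − Q_b): 0.0, 0.0, 2.0, 4.0, 7.0, 12.0, 15.0, 11.0, 8.0, 6.0, 5.0, 0.0 m³/s.
ΣQ_DR = 70.00 m³/s.
With Δt = 6 h = 21600 s, V = ΣQ_DR · Δt = 70.00 × 21600 = 1.51 × 10^6 m³.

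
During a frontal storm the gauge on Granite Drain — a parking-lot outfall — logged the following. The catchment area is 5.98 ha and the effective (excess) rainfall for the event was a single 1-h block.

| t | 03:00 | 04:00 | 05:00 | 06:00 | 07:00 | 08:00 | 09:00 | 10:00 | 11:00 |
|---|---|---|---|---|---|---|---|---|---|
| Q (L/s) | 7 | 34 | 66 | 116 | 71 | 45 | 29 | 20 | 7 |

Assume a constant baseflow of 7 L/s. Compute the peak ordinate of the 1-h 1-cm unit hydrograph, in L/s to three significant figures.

Direct runoff: 0.0, 27.0, 59.0, 109.0, 64.0, 38.0, 22.0, 13.0, 0.0 L/s; ΣQ_DR = 332.0 L/s, peak = 109.0 L/s.
Runoff depth d = ΣQ_DR·Δt / A = 332.0 × 3600 / (5.98 ha) = 19.99 mm.
The 1-cm UH is the DRH scaled by (10 mm)/d, so U_p = 109.0 × 10/19.99 = 54.5 L/s.

U_p ≈ 54.5 L/s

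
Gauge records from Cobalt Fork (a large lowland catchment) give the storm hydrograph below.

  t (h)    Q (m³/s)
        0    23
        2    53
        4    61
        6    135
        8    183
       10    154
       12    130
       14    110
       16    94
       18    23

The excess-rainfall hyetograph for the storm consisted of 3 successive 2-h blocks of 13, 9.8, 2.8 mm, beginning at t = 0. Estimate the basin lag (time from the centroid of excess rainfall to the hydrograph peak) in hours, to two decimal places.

Centroid of excess rainfall: t_c = Σ P_i·t̄_i / ΣP_i = 2.2031 h (block centres at 1, 3, 5 h).
Hydrograph peak occurs at t = 8 h, so basin lag t_L = 8 − 2.2031 = 5.80 h.

t_L ≈ 5.80 h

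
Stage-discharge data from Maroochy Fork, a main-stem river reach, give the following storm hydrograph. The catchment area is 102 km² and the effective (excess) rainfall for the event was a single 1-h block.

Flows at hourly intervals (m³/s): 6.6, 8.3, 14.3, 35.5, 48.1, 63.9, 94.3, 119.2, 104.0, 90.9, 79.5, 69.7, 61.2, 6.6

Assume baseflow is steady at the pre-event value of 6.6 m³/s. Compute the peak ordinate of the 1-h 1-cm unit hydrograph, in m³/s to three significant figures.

Direct runoff: 0.0, 1.7, 7.7, 28.9, 41.5, 57.3, 87.7, 112.6, 97.4, 84.3, 72.9, 63.1, 54.6, 0.0 m³/s; ΣQ_DR = 709.7 m³/s, peak = 112.6 m³/s.
Runoff depth d = ΣQ_DR·Δt / A = 709.7 × 3600 / (102 km²) = 25.05 mm.
The 1-cm UH is the DRH scaled by (10 mm)/d, so U_p = 112.6 × 10/25.05 = 45.0 m³/s.

U_p ≈ 45.0 m³/s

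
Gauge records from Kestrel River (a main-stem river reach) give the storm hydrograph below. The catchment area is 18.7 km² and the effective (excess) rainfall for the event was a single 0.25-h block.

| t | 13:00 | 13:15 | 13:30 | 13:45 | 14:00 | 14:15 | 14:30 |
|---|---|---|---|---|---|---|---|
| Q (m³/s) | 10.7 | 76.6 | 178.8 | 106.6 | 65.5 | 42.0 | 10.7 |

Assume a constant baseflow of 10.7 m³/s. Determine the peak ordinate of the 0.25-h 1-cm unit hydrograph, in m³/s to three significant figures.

Direct runoff: 0.0, 65.9, 168.1, 95.9, 54.8, 31.3, 0.0 m³/s; ΣQ_DR = 416.0 m³/s, peak = 168.1 m³/s.
Runoff depth d = ΣQ_DR·Δt / A = 416.0 × 900 / (18.7 km²) = 20.02 mm.
The 1-cm UH is the DRH scaled by (10 mm)/d, so U_p = 168.1 × 10/20.02 = 84.0 m³/s.

U_p ≈ 84.0 m³/s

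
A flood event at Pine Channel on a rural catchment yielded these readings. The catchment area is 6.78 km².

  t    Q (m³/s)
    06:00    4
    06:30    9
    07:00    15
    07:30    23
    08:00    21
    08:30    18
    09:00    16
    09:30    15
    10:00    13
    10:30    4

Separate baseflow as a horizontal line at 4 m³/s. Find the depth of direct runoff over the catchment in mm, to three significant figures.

d ≈ 26.0 mm

Direct runoff: 0.0, 5.0, 11.0, 19.0, 17.0, 14.0, 12.0, 11.0, 9.0, 0.0 m³/s; ΣQ_DR = 98.00 m³/s.
V = ΣQ_DR · Δt = 98.00 × 1800 s = 1.764 × 10^5 m³.
Over A = 6.78 km², depth = V / A = 26.0 mm.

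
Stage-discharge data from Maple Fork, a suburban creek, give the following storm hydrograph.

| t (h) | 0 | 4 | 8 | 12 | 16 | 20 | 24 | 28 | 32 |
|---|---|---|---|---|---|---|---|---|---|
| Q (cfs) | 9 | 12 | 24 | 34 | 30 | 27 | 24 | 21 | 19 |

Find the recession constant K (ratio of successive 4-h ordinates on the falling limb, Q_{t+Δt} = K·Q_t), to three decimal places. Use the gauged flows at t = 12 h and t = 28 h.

Using the recession-limb readings at t = 12 h and t = 28 h: Q falls from 34 to 21 cfs over 4 intervals.
K = (Q₂/Q₁)^(1/4) = (21/34)^(1/4) = 0.887.

K ≈ 0.887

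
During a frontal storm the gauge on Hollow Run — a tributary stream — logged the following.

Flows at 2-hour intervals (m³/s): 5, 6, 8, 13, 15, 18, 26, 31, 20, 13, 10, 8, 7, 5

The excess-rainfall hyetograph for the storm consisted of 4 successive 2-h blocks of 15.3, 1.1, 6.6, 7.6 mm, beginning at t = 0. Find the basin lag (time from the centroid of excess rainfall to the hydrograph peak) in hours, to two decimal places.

Centroid of excess rainfall: t_c = Σ P_i·t̄_i / ΣP_i = 3.4248 h (block centres at 1, 3, 5, 7 h).
Hydrograph peak occurs at t = 14 h, so basin lag t_L = 14 − 3.4248 = 10.58 h.

t_L ≈ 10.58 h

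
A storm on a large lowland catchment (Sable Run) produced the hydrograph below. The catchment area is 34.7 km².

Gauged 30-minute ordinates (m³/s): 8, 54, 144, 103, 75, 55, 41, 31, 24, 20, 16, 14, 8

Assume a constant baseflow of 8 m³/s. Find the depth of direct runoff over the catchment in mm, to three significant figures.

d ≈ 25.4 mm

Direct runoff: 0.0, 46.0, 136.0, 95.0, 67.0, 47.0, 33.0, 23.0, 16.0, 12.0, 8.0, 6.0, 0.0 m³/s; ΣQ_DR = 489.0 m³/s.
V = ΣQ_DR · Δt = 489.0 × 1800 s = 8.802 × 10^5 m³.
Over A = 34.7 km², depth = V / A = 25.4 mm.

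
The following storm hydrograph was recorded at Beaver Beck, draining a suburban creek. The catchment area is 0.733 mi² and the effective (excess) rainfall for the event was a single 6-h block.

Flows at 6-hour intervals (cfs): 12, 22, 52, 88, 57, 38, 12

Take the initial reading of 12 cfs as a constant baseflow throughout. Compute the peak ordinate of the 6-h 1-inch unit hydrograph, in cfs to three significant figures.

Direct runoff: 0.0, 10.0, 40.0, 76.0, 45.0, 26.0, 0.0 cfs; ΣQ_DR = 197.0 cfs, peak = 76.0 cfs.
Runoff depth d = ΣQ_DR·Δt / A = 197.0 × 21600 / (0.733 mi²) = 2.499 in.
The 1-inch UH is the DRH scaled by (1 in)/d, so U_p = 76.0 × 1/2.499 = 30.4 cfs.

U_p ≈ 30.4 cfs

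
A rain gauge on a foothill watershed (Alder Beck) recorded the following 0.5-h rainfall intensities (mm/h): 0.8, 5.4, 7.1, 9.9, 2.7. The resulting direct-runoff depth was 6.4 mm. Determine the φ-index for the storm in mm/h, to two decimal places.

Only the 3 blocks with intensity above φ contribute runoff: 5.4, 7.1, 9.9 mm/h.
Σ(I−φ)·Δt = d  ⇒  (5.4+7.1+9.9 − 3φ)·0.5 = 6.4
φ = (22.40 − 6.4/0.5) / 3 = 3.20 mm/h.

φ ≈ 3.20 mm/h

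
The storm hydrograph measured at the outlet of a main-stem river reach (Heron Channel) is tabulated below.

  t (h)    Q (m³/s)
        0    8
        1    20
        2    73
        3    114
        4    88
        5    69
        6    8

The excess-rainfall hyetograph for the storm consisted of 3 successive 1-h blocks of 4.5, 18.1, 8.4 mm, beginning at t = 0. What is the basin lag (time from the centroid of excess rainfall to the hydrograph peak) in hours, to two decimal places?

t_L ≈ 1.37 h

Centroid of excess rainfall: t_c = Σ P_i·t̄_i / ΣP_i = 1.6258 h (block centres at 0.5, 1.5, 2.5 h).
Hydrograph peak occurs at t = 3 h, so basin lag t_L = 3 − 1.6258 = 1.37 h.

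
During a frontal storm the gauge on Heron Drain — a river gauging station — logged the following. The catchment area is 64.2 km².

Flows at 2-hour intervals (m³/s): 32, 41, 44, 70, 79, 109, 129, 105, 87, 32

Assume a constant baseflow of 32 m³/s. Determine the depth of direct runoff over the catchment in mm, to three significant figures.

Direct runoff: 0.0, 9.0, 12.0, 38.0, 47.0, 77.0, 97.0, 73.0, 55.0, 0.0 m³/s; ΣQ_DR = 408.0 m³/s.
V = ΣQ_DR · Δt = 408.0 × 7200 s = 2.938 × 10^6 m³.
Over A = 64.2 km², depth = V / A = 45.8 mm.

d ≈ 45.8 mm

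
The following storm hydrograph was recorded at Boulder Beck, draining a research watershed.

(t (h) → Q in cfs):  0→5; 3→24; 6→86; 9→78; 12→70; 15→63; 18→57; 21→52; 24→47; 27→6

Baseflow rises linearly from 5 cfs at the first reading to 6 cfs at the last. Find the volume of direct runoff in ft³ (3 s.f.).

Direct-runoff ordinates (Q − Q_b): 0.00, 18.89, 80.78, 72.67, 64.56, 57.44, 51.33, 46.22, 41.11, 0.00 cfs.
ΣQ_DR = 433.0 cfs.
With Δt = 3 h = 10800 s, V = ΣQ_DR · Δt = 433.0 × 10800 = 4.68 × 10^6 ft³.

V ≈ 4.68 × 10^6 ft³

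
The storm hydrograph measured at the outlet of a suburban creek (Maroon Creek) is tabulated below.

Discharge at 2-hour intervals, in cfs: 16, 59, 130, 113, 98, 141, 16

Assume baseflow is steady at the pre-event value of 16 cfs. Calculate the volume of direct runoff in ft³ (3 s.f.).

Direct-runoff ordinates (Q − Q_b): 0.0, 43.0, 114.0, 97.0, 82.0, 125.0, 0.0 cfs.
ΣQ_DR = 461.0 cfs.
With Δt = 2 h = 7200 s, V = ΣQ_DR · Δt = 461.0 × 7200 = 3.32 × 10^6 ft³.

V ≈ 3.32 × 10^6 ft³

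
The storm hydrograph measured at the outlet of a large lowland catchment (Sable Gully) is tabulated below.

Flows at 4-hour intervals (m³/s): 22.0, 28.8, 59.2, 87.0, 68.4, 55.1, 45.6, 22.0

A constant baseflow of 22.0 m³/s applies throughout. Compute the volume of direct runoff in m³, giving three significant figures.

Direct-runoff ordinates (Q − Q_b): 0.0, 6.8, 37.2, 65.0, 46.4, 33.1, 23.6, 0.0 m³/s.
ΣQ_DR = 212.1 m³/s.
With Δt = 4 h = 14400 s, V = ΣQ_DR · Δt = 212.1 × 14400 = 3.05 × 10^6 m³.

V ≈ 3.05 × 10^6 m³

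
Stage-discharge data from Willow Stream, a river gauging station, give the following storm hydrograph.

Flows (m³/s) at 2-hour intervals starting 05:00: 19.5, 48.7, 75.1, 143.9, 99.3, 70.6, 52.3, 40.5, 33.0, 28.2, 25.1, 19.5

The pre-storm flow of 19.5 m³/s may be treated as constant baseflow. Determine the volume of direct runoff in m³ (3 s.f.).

V ≈ 3.04 × 10^6 m³

Direct-runoff ordinates (Q − Q_b): 0.0, 29.2, 55.6, 124.4, 79.8, 51.1, 32.8, 21.0, 13.5, 8.7, 5.6, 0.0 m³/s.
ΣQ_DR = 421.7 m³/s.
With Δt = 2 h = 7200 s, V = ΣQ_DR · Δt = 421.7 × 7200 = 3.04 × 10^6 m³.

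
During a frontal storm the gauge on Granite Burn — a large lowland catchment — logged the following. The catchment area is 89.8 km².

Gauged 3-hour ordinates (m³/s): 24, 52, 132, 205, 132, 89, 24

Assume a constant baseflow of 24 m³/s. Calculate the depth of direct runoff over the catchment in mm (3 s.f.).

Direct runoff: 0.0, 28.0, 108.0, 181.0, 108.0, 65.0, 0.0 m³/s; ΣQ_DR = 490.0 m³/s.
V = ΣQ_DR · Δt = 490.0 × 10800 s = 5.292 × 10^6 m³.
Over A = 89.8 km², depth = V / A = 58.9 mm.

d ≈ 58.9 mm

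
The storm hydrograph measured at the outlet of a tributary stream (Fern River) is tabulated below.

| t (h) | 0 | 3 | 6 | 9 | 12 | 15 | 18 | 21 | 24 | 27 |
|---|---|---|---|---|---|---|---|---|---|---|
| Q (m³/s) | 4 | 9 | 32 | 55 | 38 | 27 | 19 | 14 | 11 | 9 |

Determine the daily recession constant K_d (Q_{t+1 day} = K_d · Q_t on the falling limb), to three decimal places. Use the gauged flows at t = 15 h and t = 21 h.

K_d ≈ 0.072

Between t = 15 h and t = 21 h the flow falls from 27 to 14 m³/s over 2×3 h = 6 h.
Per-interval ratio K = (14/27)^(1/2) = 0.7201; K_d = K^(24/3) = 0.072.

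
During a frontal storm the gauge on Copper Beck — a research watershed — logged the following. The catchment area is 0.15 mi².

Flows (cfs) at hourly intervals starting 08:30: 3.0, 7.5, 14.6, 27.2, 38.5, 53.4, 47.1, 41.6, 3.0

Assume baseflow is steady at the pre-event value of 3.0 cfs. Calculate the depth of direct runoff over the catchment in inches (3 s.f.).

Direct runoff: 0.0, 4.5, 11.6, 24.2, 35.5, 50.4, 44.1, 38.6, 0.0 cfs; ΣQ_DR = 208.9 cfs.
V = ΣQ_DR · Δt = 208.9 × 3600 s = 7.520 × 10^5 ft³.
Over A = 0.15 mi², depth = V / A = 2.16 in.

d ≈ 2.16 in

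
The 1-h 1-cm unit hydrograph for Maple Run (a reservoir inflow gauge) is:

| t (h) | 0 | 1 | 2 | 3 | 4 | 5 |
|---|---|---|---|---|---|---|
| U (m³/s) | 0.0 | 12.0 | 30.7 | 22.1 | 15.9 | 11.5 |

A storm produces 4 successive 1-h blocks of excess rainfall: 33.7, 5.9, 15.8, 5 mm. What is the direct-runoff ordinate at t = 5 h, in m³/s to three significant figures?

Q ≈ 98.4 m³/s

By discrete convolution, Q_j = Σ (P_i / 10 mm) · U_{j−i}.
At t = 5 h (j=5): Q = (33.7/10)·11.5 + (5.9/10)·15.9 + (15.8/10)·22.1 + (5/10)·30.7 = 98.4 m³/s.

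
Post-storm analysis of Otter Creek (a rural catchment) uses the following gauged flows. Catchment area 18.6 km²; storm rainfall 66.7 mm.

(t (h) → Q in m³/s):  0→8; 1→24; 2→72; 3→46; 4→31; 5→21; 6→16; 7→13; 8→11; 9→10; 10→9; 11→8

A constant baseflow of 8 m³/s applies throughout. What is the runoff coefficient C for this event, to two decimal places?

C ≈ 0.50

ΣQ_DR = 173.0 m³/s; V = ΣQ_DR·Δt = 6.228 × 10^5 m³.
Runoff depth d = V / A = 33.48 mm.
C = d / P = 33.48 / 66.7 = 0.50.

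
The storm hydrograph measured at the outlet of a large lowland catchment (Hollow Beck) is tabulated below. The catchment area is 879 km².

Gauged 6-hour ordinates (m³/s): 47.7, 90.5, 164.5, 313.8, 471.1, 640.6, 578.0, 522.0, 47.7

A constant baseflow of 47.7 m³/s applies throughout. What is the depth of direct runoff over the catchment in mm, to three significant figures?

Direct runoff: 0.0, 42.8, 116.8, 266.1, 423.4, 592.9, 530.3, 474.3, 0.0 m³/s; ΣQ_DR = 2447 m³/s.
V = ΣQ_DR · Δt = 2447 × 21600 s = 5.285 × 10^7 m³.
Over A = 879 km², depth = V / A = 60.1 mm.

d ≈ 60.1 mm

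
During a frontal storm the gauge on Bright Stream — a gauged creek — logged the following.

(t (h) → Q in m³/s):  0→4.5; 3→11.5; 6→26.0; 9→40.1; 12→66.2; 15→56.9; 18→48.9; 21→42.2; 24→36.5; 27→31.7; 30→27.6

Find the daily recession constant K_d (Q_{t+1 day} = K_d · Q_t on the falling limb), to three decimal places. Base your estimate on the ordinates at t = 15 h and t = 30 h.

Between t = 15 h and t = 30 h the flow falls from 56.9 to 27.6 m³/s over 5×3 h = 15 h.
Per-interval ratio K = (27.6/56.9)^(1/5) = 0.8653; K_d = K^(24/3) = 0.314.

K_d ≈ 0.314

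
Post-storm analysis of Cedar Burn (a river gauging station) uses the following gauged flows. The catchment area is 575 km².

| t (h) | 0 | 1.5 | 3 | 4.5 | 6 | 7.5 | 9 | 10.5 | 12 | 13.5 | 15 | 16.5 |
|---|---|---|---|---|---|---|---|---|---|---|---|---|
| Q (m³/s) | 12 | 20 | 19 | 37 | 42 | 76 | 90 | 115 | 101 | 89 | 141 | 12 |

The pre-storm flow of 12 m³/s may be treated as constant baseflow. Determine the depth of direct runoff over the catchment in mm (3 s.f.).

d ≈ 5.73 mm

Direct runoff: 0.0, 8.0, 7.0, 25.0, 30.0, 64.0, 78.0, 103.0, 89.0, 77.0, 129.0, 0.0 m³/s; ΣQ_DR = 610.0 m³/s.
V = ΣQ_DR · Δt = 610.0 × 5400 s = 3.294 × 10^6 m³.
Over A = 575 km², depth = V / A = 5.73 mm.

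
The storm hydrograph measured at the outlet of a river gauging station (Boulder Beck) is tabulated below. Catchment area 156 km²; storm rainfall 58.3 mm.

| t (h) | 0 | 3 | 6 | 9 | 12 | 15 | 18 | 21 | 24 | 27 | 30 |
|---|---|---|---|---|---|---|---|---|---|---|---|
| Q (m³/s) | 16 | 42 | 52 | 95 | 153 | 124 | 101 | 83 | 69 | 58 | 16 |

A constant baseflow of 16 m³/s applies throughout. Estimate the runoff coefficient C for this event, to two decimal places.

ΣQ_DR = 633.0 m³/s; V = ΣQ_DR·Δt = 6.836 × 10^6 m³.
Runoff depth d = V / A = 43.82 mm.
C = d / P = 43.82 / 58.3 = 0.75.

C ≈ 0.75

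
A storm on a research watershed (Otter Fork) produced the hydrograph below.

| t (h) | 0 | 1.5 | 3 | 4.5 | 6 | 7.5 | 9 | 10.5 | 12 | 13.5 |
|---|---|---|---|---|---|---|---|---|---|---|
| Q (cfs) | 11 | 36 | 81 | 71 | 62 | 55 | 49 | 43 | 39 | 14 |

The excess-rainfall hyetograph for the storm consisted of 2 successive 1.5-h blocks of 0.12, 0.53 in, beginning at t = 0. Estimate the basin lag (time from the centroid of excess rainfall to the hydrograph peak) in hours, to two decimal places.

t_L ≈ 1.03 h

Centroid of excess rainfall: t_c = Σ P_i·t̄_i / ΣP_i = 1.9731 h (block centres at 0.75, 2.25 h).
Hydrograph peak occurs at t = 3 h, so basin lag t_L = 3 − 1.9731 = 1.03 h.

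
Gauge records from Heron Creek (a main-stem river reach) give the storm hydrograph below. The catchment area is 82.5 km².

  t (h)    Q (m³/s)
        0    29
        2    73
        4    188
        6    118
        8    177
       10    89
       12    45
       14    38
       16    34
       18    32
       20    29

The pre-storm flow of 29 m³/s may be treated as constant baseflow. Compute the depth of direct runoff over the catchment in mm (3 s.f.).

Direct runoff: 0.0, 44.0, 159.0, 89.0, 148.0, 60.0, 16.0, 9.0, 5.0, 3.0, 0.0 m³/s; ΣQ_DR = 533.0 m³/s.
V = ΣQ_DR · Δt = 533.0 × 7200 s = 3.838 × 10^6 m³.
Over A = 82.5 km², depth = V / A = 46.5 mm.

d ≈ 46.5 mm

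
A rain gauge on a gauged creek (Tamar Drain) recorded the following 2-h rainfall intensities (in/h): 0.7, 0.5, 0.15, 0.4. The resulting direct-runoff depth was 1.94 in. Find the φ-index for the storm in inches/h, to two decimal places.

φ ≈ 0.21 in/h

Only the 3 blocks with intensity above φ contribute runoff: 0.7, 0.5, 0.4 in/h.
Σ(I−φ)·Δt = d  ⇒  (0.7+0.5+0.4 − 3φ)·2 = 1.94
φ = (1.600 − 1.94/2) / 3 = 0.21 in/h.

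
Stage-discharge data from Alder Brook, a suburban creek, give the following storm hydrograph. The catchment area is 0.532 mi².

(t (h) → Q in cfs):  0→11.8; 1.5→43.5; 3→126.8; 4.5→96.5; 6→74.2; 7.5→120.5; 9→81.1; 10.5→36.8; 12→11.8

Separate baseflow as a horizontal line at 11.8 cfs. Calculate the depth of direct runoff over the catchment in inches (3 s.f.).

d ≈ 2.17 in

Direct runoff: 0.0, 31.7, 115.0, 84.7, 62.4, 108.7, 69.3, 25.0, 0.0 cfs; ΣQ_DR = 496.8 cfs.
V = ΣQ_DR · Δt = 496.8 × 5400 s = 2.683 × 10^6 ft³.
Over A = 0.532 mi², depth = V / A = 2.17 in.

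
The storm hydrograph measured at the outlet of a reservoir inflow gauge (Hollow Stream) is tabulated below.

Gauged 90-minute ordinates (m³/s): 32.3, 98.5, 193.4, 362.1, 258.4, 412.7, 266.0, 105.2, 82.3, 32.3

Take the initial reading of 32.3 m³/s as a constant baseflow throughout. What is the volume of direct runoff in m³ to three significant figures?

V ≈ 8.21 × 10^6 m³

Direct-runoff ordinates (Q − Q_b): 0.0, 66.2, 161.1, 329.8, 226.1, 380.4, 233.7, 72.9, 50.0, 0.0 m³/s.
ΣQ_DR = 1520 m³/s.
With Δt = 1.5 h = 5400 s, V = ΣQ_DR · Δt = 1520 × 5400 = 8.21 × 10^6 m³.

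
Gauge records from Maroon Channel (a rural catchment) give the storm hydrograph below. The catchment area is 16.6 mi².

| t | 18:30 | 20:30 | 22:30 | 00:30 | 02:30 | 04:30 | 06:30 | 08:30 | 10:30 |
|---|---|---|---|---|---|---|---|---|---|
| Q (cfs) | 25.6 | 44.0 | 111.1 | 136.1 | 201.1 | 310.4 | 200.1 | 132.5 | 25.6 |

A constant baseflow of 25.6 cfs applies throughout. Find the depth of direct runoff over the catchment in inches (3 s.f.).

d ≈ 0.179 in

Direct runoff: 0.0, 18.4, 85.5, 110.5, 175.5, 284.8, 174.5, 106.9, 0.0 cfs; ΣQ_DR = 956.1 cfs.
V = ΣQ_DR · Δt = 956.1 × 7200 s = 6.884 × 10^6 ft³.
Over A = 16.6 mi², depth = V / A = 0.179 in.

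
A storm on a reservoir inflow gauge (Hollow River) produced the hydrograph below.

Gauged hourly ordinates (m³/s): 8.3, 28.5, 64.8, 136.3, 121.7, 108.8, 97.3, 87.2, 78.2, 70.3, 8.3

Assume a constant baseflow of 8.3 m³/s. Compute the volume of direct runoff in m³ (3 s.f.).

Direct-runoff ordinates (Q − Q_b): 0.0, 20.2, 56.5, 128.0, 113.4, 100.5, 89.0, 78.9, 69.9, 62.0, 0.0 m³/s.
ΣQ_DR = 718.4 m³/s.
With Δt = 1 h = 3600 s, V = ΣQ_DR · Δt = 718.4 × 3600 = 2.59 × 10^6 m³.

V ≈ 2.59 × 10^6 m³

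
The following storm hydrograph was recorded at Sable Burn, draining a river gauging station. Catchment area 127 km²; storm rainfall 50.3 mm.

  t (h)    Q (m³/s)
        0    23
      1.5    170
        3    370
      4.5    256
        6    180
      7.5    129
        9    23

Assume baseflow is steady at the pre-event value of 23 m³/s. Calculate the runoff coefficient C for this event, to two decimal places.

C ≈ 0.84

ΣQ_DR = 990.0 m³/s; V = ΣQ_DR·Δt = 5.346 × 10^6 m³.
Runoff depth d = V / A = 42.09 mm.
C = d / P = 42.09 / 50.3 = 0.84.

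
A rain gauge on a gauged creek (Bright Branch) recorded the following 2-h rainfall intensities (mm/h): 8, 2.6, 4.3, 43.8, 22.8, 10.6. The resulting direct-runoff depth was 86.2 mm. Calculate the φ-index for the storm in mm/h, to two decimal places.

Only the 2 blocks with intensity above φ contribute runoff: 43.8, 22.8 mm/h.
Σ(I−φ)·Δt = d  ⇒  (43.8+22.8 − 2φ)·2 = 86.2
φ = (66.60 − 86.2/2) / 2 = 11.75 mm/h.

φ ≈ 11.75 mm/h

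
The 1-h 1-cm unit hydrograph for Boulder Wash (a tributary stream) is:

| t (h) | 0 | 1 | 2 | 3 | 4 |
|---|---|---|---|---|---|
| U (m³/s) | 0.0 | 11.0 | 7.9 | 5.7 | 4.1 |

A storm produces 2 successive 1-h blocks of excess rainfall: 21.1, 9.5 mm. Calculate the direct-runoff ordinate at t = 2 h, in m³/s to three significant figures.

Q ≈ 27.1 m³/s

By discrete convolution, Q_j = Σ (P_i / 10 mm) · U_{j−i}.
At t = 2 h (j=2): Q = (21.1/10)·7.9 + (9.5/10)·11.0 = 27.1 m³/s.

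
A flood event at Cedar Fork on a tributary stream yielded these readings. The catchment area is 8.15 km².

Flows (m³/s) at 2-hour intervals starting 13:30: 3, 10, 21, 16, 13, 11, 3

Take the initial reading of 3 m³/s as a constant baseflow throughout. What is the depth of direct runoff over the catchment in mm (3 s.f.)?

d ≈ 49.5 mm

Direct runoff: 0.0, 7.0, 18.0, 13.0, 10.0, 8.0, 0.0 m³/s; ΣQ_DR = 56.00 m³/s.
V = ΣQ_DR · Δt = 56.00 × 7200 s = 4.032 × 10^5 m³.
Over A = 8.15 km², depth = V / A = 49.5 mm.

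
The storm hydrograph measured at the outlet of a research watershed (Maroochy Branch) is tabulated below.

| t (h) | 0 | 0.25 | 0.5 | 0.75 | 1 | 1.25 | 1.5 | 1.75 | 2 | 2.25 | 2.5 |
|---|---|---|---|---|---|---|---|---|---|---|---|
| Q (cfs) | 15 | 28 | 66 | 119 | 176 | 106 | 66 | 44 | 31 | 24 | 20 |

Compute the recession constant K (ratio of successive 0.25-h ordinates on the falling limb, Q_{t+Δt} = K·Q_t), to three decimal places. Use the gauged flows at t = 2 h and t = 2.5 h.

Using the recession-limb readings at t = 2 h and t = 2.5 h: Q falls from 31 to 20 cfs over 2 intervals.
K = (Q₂/Q₁)^(1/2) = (20/31)^(1/2) = 0.803.

K ≈ 0.803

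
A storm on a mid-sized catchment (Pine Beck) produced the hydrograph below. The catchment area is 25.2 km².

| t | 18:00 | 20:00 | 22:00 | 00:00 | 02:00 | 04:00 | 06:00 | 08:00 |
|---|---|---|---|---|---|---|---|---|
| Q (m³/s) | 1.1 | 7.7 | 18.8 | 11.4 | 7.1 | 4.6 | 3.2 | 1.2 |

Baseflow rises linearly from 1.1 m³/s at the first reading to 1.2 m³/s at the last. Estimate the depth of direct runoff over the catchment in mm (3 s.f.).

d ≈ 13.1 mm

Direct runoff: 0.00, 6.59, 17.67, 10.26, 5.94, 3.43, 2.01, 0.00 m³/s; ΣQ_DR = 45.90 m³/s.
V = ΣQ_DR · Δt = 45.90 × 7200 s = 3.305 × 10^5 m³.
Over A = 25.2 km², depth = V / A = 13.1 mm.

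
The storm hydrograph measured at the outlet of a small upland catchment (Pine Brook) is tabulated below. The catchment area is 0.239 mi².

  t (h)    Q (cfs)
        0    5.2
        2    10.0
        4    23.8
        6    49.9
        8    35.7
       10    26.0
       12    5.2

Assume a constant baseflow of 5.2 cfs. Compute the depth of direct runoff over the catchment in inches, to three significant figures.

d ≈ 1.55 in

Direct runoff: 0.0, 4.8, 18.6, 44.7, 30.5, 20.8, 0.0 cfs; ΣQ_DR = 119.4 cfs.
V = ΣQ_DR · Δt = 119.4 × 7200 s = 8.597 × 10^5 ft³.
Over A = 0.239 mi², depth = V / A = 1.55 in.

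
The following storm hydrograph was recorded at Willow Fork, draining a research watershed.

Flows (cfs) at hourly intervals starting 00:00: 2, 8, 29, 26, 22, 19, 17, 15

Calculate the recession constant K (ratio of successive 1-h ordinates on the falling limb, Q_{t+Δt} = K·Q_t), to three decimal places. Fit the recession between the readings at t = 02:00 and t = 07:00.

Using the recession-limb readings at t = 02:00 and t = 07:00: Q falls from 29 to 15 cfs over 5 intervals.
K = (Q₂/Q₁)^(1/5) = (15/29)^(1/5) = 0.876.

K ≈ 0.876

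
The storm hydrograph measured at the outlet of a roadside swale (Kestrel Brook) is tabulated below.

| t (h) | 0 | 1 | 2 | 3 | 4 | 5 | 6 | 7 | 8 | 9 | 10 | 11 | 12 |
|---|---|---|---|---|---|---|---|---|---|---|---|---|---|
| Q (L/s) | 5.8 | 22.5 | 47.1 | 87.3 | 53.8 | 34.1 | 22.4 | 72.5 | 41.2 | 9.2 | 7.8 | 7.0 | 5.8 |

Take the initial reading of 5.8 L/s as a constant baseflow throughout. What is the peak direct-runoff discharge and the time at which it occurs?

Q_p = 81.5 L/s at t = 3 h

Subtracting baseflow gives direct-runoff ordinates: 0.0, 16.7, 41.3, 81.5, 48.0, 28.3, 16.6, 66.7, 35.4, 3.4, 2.0, 1.2, 0.0 L/s.
The maximum is 81.5 L/s, occurring at the reading for t = 3 h.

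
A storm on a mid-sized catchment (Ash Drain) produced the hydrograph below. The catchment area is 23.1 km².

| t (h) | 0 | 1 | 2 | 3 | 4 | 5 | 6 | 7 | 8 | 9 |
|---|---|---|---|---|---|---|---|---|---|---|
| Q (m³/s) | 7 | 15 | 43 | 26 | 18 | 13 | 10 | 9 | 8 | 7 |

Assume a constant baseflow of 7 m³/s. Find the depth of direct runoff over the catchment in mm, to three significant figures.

Direct runoff: 0.0, 8.0, 36.0, 19.0, 11.0, 6.0, 3.0, 2.0, 1.0, 0.0 m³/s; ΣQ_DR = 86.00 m³/s.
V = ΣQ_DR · Δt = 86.00 × 3600 s = 3.096 × 10^5 m³.
Over A = 23.1 km², depth = V / A = 13.4 mm.

d ≈ 13.4 mm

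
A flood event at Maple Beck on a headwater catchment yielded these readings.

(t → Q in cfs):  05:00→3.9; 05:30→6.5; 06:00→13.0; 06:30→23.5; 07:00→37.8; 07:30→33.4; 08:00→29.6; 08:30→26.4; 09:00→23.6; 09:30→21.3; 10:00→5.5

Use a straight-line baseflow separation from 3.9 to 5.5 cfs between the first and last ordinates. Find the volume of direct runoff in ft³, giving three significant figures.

V ≈ 3.11 × 10^5 ft³

Direct-runoff ordinates (Q − Q_b): 0.00, 2.44, 8.78, 19.12, 33.26, 28.70, 24.74, 21.38, 18.42, 15.96, 0.00 cfs.
ΣQ_DR = 172.8 cfs.
With Δt = 0.5 h = 1800 s, V = ΣQ_DR · Δt = 172.8 × 1800 = 3.11 × 10^5 ft³.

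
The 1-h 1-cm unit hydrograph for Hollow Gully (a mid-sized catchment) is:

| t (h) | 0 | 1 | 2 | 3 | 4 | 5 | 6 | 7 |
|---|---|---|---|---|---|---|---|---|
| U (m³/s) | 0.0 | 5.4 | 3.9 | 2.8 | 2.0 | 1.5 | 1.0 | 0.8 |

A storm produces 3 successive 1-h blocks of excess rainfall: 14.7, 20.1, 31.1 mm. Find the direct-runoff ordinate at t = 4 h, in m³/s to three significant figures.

By discrete convolution, Q_j = Σ (P_i / 10 mm) · U_{j−i}.
At t = 4 h (j=4): Q = (14.7/10)·2.0 + (20.1/10)·2.8 + (31.1/10)·3.9 = 20.7 m³/s.

Q ≈ 20.7 m³/s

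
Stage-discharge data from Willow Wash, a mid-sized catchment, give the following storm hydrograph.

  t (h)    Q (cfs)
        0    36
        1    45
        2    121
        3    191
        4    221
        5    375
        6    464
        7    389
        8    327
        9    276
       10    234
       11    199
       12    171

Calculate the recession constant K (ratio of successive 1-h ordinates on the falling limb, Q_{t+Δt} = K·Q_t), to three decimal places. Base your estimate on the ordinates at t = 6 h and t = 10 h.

K ≈ 0.843

Using the recession-limb readings at t = 6 h and t = 10 h: Q falls from 464 to 234 cfs over 4 intervals.
K = (Q₂/Q₁)^(1/4) = (234/464)^(1/4) = 0.843.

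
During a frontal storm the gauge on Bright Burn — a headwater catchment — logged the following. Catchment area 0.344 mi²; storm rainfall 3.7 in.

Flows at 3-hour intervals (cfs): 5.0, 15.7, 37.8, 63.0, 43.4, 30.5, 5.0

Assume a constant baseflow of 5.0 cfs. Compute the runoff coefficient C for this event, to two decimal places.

C ≈ 0.60

ΣQ_DR = 165.4 cfs; V = ΣQ_DR·Δt = 1.786 × 10^6 ft³.
Runoff depth d = V / A = 2.235 in.
C = d / P = 2.235 / 3.7 = 0.60.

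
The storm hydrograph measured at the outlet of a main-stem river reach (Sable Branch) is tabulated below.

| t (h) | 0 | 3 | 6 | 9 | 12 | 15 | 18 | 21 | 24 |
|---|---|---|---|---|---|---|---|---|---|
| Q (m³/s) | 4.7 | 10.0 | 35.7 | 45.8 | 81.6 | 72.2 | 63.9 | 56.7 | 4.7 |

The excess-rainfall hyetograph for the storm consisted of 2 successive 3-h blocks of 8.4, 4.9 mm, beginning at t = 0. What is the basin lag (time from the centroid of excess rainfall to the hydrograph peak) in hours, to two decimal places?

Centroid of excess rainfall: t_c = Σ P_i·t̄_i / ΣP_i = 2.6053 h (block centres at 1.5, 4.5 h).
Hydrograph peak occurs at t = 12 h, so basin lag t_L = 12 − 2.6053 = 9.39 h.

t_L ≈ 9.39 h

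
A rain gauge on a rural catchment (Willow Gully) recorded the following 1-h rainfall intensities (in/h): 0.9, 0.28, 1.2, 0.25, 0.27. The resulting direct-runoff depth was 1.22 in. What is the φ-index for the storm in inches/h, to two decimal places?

φ ≈ 0.44 in/h

Only the 2 blocks with intensity above φ contribute runoff: 0.9, 1.2 in/h.
Σ(I−φ)·Δt = d  ⇒  (0.9+1.2 − 2φ)·1 = 1.22
φ = (2.100 − 1.22/1) / 2 = 0.44 in/h.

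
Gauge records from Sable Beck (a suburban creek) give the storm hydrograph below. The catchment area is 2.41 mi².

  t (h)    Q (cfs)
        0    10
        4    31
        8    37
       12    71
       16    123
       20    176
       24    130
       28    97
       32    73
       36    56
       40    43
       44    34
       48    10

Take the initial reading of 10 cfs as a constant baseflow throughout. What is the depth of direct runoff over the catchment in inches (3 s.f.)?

d ≈ 1.96 in

Direct runoff: 0.0, 21.0, 27.0, 61.0, 113.0, 166.0, 120.0, 87.0, 63.0, 46.0, 33.0, 24.0, 0.0 cfs; ΣQ_DR = 761.0 cfs.
V = ΣQ_DR · Δt = 761.0 × 14400 s = 1.096 × 10^7 ft³.
Over A = 2.41 mi², depth = V / A = 1.96 in.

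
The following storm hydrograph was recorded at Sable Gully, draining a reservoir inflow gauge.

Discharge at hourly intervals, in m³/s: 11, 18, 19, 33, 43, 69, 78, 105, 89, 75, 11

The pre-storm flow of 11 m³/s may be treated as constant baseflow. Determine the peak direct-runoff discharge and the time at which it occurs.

Subtracting baseflow gives direct-runoff ordinates: 0.0, 7.0, 8.0, 22.0, 32.0, 58.0, 67.0, 94.0, 78.0, 64.0, 0.0 m³/s.
The maximum is 94.0 m³/s, occurring at the reading for t = 7 h.

Q_p = 94.0 m³/s at t = 7 h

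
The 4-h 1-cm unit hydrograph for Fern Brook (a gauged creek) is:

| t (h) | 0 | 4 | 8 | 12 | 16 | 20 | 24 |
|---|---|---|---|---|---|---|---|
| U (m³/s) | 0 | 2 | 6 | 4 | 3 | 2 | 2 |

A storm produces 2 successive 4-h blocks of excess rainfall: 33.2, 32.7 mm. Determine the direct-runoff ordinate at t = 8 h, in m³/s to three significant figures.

By discrete convolution, Q_j = Σ (P_i / 10 mm) · U_{j−i}.
At t = 8 h (j=2): Q = (33.2/10)·6 + (32.7/10)·2 = 26.5 m³/s.

Q ≈ 26.5 m³/s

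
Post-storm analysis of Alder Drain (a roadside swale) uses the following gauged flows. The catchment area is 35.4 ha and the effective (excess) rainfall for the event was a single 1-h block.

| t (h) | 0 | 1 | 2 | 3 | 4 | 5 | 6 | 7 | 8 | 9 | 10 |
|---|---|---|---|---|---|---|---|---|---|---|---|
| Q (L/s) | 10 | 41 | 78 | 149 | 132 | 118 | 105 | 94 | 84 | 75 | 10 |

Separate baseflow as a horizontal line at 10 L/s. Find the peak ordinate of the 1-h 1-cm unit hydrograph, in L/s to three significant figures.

Direct runoff: 0.0, 31.0, 68.0, 139.0, 122.0, 108.0, 95.0, 84.0, 74.0, 65.0, 0.0 L/s; ΣQ_DR = 786.0 L/s, peak = 139.0 L/s.
Runoff depth d = ΣQ_DR·Δt / A = 786.0 × 3600 / (35.4 ha) = 7.993 mm.
The 1-cm UH is the DRH scaled by (10 mm)/d, so U_p = 139.0 × 10/7.993 = 174 L/s.

U_p ≈ 174 L/s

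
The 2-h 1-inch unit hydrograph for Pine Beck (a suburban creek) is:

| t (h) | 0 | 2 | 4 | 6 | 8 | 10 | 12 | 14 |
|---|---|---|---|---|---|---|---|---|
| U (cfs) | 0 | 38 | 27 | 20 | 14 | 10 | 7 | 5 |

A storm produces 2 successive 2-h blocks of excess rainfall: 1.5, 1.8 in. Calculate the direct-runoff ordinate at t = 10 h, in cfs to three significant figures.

By discrete convolution, Q_j = Σ (P_i / 1 in) · U_{j−i}.
At t = 10 h (j=5): Q = (1.5/1)·10 + (1.8/1)·14 = 40.2 cfs.

Q ≈ 40.2 cfs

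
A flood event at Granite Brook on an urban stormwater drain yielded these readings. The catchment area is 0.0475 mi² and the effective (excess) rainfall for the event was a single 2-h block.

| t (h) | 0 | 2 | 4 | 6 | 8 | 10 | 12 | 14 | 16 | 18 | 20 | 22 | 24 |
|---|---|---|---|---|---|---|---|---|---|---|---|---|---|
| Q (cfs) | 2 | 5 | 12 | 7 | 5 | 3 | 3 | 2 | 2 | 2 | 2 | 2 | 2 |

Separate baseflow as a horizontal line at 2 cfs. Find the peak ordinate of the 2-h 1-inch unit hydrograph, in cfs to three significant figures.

Direct runoff: 0.0, 3.0, 10.0, 5.0, 3.0, 1.0, 1.0, 0.0, 0.0, 0.0, 0.0, 0.0, 0.0 cfs; ΣQ_DR = 23.00 cfs, peak = 10.0 cfs.
Runoff depth d = ΣQ_DR·Δt / A = 23.00 × 7200 / (0.0475 mi²) = 1.501 in.
The 1-inch UH is the DRH scaled by (1 in)/d, so U_p = 10.0 × 1/1.501 = 6.66 cfs.

U_p ≈ 6.66 cfs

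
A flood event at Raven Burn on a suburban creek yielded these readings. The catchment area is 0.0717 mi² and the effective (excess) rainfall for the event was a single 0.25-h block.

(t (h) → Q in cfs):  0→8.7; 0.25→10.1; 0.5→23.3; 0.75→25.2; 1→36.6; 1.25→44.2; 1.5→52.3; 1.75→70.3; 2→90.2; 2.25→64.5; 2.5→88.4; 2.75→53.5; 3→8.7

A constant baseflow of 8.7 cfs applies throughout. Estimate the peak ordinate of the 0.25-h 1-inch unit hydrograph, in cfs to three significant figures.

Direct runoff: 0.0, 1.4, 14.6, 16.5, 27.9, 35.5, 43.6, 61.6, 81.5, 55.8, 79.7, 44.8, 0.0 cfs; ΣQ_DR = 462.9 cfs, peak = 81.5 cfs.
Runoff depth d = ΣQ_DR·Δt / A = 462.9 × 900 / (0.0717 mi²) = 2.501 in.
The 1-inch UH is the DRH scaled by (1 in)/d, so U_p = 81.5 × 1/2.501 = 32.6 cfs.

U_p ≈ 32.6 cfs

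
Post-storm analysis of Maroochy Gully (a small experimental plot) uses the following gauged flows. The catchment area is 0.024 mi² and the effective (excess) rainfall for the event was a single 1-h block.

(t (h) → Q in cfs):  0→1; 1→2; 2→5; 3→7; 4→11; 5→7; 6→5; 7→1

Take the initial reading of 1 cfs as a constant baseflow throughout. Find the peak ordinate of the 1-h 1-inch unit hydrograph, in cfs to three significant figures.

Direct runoff: 0.0, 1.0, 4.0, 6.0, 10.0, 6.0, 4.0, 0.0 cfs; ΣQ_DR = 31.00 cfs, peak = 10.0 cfs.
Runoff depth d = ΣQ_DR·Δt / A = 31.00 × 3600 / (0.024 mi²) = 2.002 in.
The 1-inch UH is the DRH scaled by (1 in)/d, so U_p = 10.0 × 1/2.002 = 5.00 cfs.

U_p ≈ 5.00 cfs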